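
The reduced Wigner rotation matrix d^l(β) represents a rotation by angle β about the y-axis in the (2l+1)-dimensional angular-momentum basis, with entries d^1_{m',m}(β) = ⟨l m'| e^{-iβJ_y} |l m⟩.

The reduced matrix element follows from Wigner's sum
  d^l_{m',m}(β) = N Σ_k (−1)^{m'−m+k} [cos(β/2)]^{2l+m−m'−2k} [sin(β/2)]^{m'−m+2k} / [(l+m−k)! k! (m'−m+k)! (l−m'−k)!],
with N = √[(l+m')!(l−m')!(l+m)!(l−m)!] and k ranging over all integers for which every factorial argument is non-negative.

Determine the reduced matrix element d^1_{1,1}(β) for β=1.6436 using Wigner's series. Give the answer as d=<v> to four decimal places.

d^1_{1,1}(β=1.6436) via Wigner's sum:
c=cos(1.6436/2)=0.680904, s=sin(1.6436/2)=0.732373; N=√[2·1·2·1]=2.000000
The bounds max(0,m−m')=0 and min(l+m,l−m')=0 give 1 term
  k=0: (−1)^0·2.0000/(2)·0.6809^2·0.7324^0 = +0.463630
d^1_{1,1}(1.6436) = +0.463630

d=0.4636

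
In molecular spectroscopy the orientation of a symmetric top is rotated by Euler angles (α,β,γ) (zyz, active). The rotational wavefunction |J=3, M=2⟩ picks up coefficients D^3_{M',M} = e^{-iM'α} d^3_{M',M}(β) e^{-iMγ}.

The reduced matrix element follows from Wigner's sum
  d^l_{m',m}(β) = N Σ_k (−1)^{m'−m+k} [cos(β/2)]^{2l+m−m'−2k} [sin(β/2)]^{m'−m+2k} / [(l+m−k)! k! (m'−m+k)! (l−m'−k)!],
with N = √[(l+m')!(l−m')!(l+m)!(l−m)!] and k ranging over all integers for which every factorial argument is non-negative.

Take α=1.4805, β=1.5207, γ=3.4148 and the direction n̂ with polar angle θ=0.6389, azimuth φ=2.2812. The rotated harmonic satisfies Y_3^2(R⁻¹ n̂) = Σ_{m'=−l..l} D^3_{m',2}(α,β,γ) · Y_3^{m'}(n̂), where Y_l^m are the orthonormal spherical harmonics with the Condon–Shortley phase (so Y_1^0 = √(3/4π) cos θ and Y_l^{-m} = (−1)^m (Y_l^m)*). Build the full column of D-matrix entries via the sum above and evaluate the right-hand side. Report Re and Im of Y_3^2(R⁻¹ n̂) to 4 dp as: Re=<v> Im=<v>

Need the full column D^3_{m',2} for m'=−3..3 at α=1.4805, β=1.5207, γ=3.4148.
cos(β/2)=0.724595, sin(β/2)=0.689175
d^3_{-3,2}: single k=5 term ⇒ +0.275943;  D = -0.201246-0.188797i
d^3_{-2,2}: k∈[4..5] ⇒ +0.592214 -0.107146 = +0.485068;  D = -0.362427+0.322394i
d^3_{-1,2}: k∈[3..4] ⇒ +0.787598 -0.356240 = +0.431357;  D = +0.256465+0.346835i
d^3_{0,2}: k∈[2..3] ⇒ +0.717135 -0.648738 = +0.068397;  D = +0.058438-0.035541i
d^3_{1,2}: k∈[1..2] ⇒ +0.435317 -0.787598 = -0.352281;  D = +0.155168+0.316267i
d^3_{2,2}: k∈[0..1] ⇒ +0.144734 -0.654651 = -0.509917;  D = +0.476176-0.182406i
d^3_{3,2}: single k=0 term ⇒ -0.337195;  D = -0.091735-0.324477i
Y_3^{m'}(θ=0.6389,φ=2.2812) and Σ D·Y over m':
  (-0.2012-0.1888i)·(+0.0749-0.0470i)  (-0.3624+0.3224i)·(-0.0436+0.2885i)  (+0.2565+0.3468i)·(-0.2793-0.3246i)  (+0.0584-0.0355i)·(+0.0665+0.0000i)  (+0.1552+0.3163i)·(+0.2793-0.3246i)  (+0.4762-0.1824i)·(-0.0436-0.2885i)  (-0.0917-0.3245i)·(-0.0749-0.0470i)
Y_3^2(R⁻¹ n̂) = +0.007956-0.368585i

Re=0.0080 Im=-0.3686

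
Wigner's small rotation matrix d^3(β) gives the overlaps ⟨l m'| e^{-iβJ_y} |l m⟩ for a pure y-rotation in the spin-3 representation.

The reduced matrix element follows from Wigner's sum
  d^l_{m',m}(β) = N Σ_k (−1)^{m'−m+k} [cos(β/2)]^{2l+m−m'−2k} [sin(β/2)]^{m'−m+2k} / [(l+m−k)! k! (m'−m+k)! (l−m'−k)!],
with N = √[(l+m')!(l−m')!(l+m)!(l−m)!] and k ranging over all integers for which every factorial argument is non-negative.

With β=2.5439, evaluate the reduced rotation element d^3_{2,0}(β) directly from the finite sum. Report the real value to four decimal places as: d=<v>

d=-0.3584

d^3_{2,0}(β=2.5439) via Wigner's sum:
c=cos(2.5439/2)=0.294418, s=sin(2.5439/2)=0.955677; N=√[120·1·6·6]=65.726707
Admissible k: 0..1 (factorial args all ≥0)
  k=0: (−1)^2·65.7267/(12)·0.2944^4·0.9557^2 = +0.037587
  k=1: (−1)^3·65.7267/(12)·0.2944^2·0.9557^4 = -0.396035
d^3_{2,0}(2.5439) = +0.037587 -0.396035 = -0.358447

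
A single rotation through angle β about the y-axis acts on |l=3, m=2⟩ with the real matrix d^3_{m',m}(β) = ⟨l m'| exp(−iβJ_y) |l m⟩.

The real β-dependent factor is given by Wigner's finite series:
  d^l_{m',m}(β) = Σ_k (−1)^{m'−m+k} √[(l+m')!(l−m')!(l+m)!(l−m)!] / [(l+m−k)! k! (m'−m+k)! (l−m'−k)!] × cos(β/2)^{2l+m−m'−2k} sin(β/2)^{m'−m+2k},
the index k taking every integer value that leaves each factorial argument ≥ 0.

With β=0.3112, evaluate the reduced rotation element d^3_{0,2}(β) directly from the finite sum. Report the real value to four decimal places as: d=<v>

d=0.1222

d^3_{0,2}(β=0.3112) via Wigner's sum:
With c≡cos(β/2)=0.987919 and s≡sin(β/2)=0.154973, N=[6·6·120·1]^{1/2}=65.726707
Admissible k: 2..3 (factorial args all ≥0)
  k=2: (−1)^0·65.7267/(12)·0.9879^4·0.1550^2 = +0.125302
  k=3: (−1)^1·65.7267/(12)·0.9879^2·0.1550^4 = -0.003083
d^3_{0,2}(0.3112) = +0.125302 -0.003083 = +0.122218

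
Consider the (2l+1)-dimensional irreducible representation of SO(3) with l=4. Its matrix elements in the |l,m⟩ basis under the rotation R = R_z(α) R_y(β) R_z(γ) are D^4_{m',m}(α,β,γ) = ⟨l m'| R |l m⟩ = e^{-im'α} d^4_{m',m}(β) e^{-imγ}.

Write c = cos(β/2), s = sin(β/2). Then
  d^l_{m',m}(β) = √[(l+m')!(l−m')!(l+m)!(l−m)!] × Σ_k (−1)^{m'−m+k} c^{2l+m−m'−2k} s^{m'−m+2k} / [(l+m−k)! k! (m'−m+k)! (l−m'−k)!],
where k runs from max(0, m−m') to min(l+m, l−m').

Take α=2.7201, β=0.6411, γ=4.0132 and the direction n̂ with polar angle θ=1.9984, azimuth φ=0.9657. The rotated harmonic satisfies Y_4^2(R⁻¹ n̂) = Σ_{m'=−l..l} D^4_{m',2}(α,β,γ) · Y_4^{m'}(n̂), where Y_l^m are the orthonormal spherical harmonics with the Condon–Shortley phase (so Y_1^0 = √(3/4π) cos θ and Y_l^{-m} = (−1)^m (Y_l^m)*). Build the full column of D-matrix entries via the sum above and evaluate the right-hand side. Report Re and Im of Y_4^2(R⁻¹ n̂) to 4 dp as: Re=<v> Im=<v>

Re=-0.0069 Im=0.0826

Need the full column D^4_{m',2} for m'=−4..4 at α=2.7201, β=0.6411, γ=4.0132.
cos(β/2)=0.949062, sin(β/2)=0.315089
d^4_{-4,2}: single k=6 term ⇒ +0.004664;  D = -0.004473+0.001323i
d^4_{-3,2}: k∈[5..6] ⇒ +0.029801 -0.001095 = +0.028706;  D = +0.028449+0.003832i
d^4_{-2,2}: k∈[4..6] ⇒ +0.119950 -0.010577 +0.000097 = +0.109470;  D = -0.093016-0.057721i
d^4_{-1,2}: k∈[3..5] ⇒ +0.340633 -0.056319 +0.001242 = +0.285556;  D = +0.159799+0.236657i
d^4_{0,2}: k∈[2..4] ⇒ +0.688264 -0.202302 +0.008362 = +0.494324;  D = -0.084809-0.486994i
d^4_{1,2}: k∈[1..3] ⇒ +0.927111 -0.510949 +0.037546 = +0.453708;  D = -0.111842+0.439707i
d^4_{2,2}: k∈[0..2] ⇒ +0.658200 -0.870592 +0.119950 = -0.092443;  D = -0.057447+0.072426i
d^4_{3,2}: k∈[0..1] ⇒ -0.817635 +0.270369 = -0.547266;  D = +0.485741-0.252103i
d^4_{4,2}: single k=0 term ⇒ +0.383895;  D = +0.383266-0.021964i
Y_4^{m'}(θ=1.9984,φ=0.9657) and Σ D·Y over m':
  (-0.0045+0.0013i)·(-0.2279+0.2003i)  (+0.0284+0.0038i)·(+0.3795+0.0947i)  (-0.0930-0.0577i)·(-0.0199-0.0528i)  (+0.1598+0.2367i)·(+0.1824-0.2637i)  (-0.0848-0.4870i)·(-0.1189+0.0000i)  (-0.1118+0.4397i)·(-0.1824-0.2637i)  (-0.0574+0.0724i)·(-0.0199+0.0528i)  (+0.4857-0.2521i)·(-0.3795+0.0947i)  (+0.3833-0.0220i)·(-0.2279-0.2003i)
Y_4^2(R⁻¹ n̂) = -0.006872+0.082626i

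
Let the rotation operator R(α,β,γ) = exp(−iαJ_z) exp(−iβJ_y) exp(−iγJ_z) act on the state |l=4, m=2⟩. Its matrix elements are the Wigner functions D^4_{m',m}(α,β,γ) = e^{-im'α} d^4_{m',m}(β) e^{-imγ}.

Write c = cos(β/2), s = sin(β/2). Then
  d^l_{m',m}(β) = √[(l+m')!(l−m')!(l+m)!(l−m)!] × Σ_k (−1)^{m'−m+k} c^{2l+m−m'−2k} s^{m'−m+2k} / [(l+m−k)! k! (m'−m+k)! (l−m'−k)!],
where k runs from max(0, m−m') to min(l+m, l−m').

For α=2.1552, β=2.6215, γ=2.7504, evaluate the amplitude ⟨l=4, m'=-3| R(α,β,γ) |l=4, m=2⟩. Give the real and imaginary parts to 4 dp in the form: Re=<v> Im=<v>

Re=-0.3397 Im=-0.4902

D^4_{-3,2}(2.1552,2.6215,2.7504) = e^{-i·-3·2.1552}·d^4_{-3,2}(2.6215)·e^{-i·2·2.7504}. Compute d first:
c=cos(2.6215/2)=0.257125, s=sin(2.6215/2)=0.966378; N=√[1·5040·720·2]=2693.993318
The bounds max(0,m−m')=5 and min(l+m,l−m')=6 give 2 terms
  k=5: (−1)^0·2693.9933/(240)·0.2571^3·0.9664^5 = +0.160826
  k=6: (−1)^1·2693.9933/(720)·0.2571^1·0.9664^7 = -0.757248
d^4_{-3,2}(2.6215) = +0.160826 -0.757248 = -0.596423
Phases: e^{-i·(-3)·2.1552}=+0.983409+0.181405i, e^{-i·(2)·2.7504}=+0.709234+0.704973i ⇒ D=-0.339711-0.490221i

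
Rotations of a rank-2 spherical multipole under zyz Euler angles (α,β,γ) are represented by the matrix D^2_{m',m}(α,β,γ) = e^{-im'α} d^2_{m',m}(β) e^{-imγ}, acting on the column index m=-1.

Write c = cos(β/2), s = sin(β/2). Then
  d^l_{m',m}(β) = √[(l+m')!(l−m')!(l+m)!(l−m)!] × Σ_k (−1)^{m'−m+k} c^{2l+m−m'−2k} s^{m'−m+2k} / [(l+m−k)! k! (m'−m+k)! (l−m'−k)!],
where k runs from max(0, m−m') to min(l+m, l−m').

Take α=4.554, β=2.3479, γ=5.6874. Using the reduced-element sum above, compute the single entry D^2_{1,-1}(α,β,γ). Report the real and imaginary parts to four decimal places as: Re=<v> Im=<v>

Re=-0.1450 Im=-0.3101

D^2_{1,-1}(4.554,2.3479,5.6874) = e^{-i·1·4.554}·d^2_{1,-1}(2.3479)·e^{-i·-1·5.6874}. Compute d first:
Half-angle: c=0.386512, s=0.922285. N=√(6·1·1·6)=6.000000
The bounds max(0,m−m')=0 and min(l+m,l−m')=1 give 2 terms
  k=0: (−1)^2·6.0000/(2)·0.3865^2·0.9223^2 = +0.381221
  k=1: (−1)^3·6.0000/(6)·0.3865^0·0.9223^4 = -0.723535
d^2_{1,-1}(2.3479) = +0.381221 -0.723535 = -0.342315
Attach z-rotation phases: D = e^{-i(1)(4.554)}·(-0.342315)·e^{-i(-1)(5.6874)} = -0.144998-0.310088i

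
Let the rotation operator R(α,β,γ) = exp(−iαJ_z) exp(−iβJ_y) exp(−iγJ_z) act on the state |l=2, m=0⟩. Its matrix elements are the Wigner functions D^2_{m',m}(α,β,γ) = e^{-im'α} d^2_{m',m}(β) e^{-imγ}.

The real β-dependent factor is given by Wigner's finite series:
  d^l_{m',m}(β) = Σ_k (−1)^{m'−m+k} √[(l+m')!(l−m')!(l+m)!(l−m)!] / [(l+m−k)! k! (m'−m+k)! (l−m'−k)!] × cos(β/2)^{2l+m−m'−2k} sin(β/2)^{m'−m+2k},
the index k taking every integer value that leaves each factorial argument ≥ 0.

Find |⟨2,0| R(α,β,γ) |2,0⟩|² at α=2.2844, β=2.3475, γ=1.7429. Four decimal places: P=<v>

Split into d^2_{0,0}(β=2.3475) × two z-phases.
Half-angle: c=0.386696, s=0.922207. N=√(2·2·2·2)=4.000000
k∈{0,1,2} keeps every argument non-negative
  k=0: (−1)^0·4.0000/(4)·0.3867^4·0.9222^0 = +0.022360
  k=1: (−1)^1·4.0000/(1)·0.3867^2·0.9222^2 = -0.508694
  k=2: (−1)^2·4.0000/(4)·0.3867^0·0.9222^4 = +0.723293
d^2_{0,0}(2.3475) = +0.022360 -0.508694 +0.723293 = +0.236959
|D^2_{0,0}|² = |d^2_{0,0}(β)|² = (+0.236959)² = 0.056150 (the z-rotation phases have unit modulus)

P=0.0561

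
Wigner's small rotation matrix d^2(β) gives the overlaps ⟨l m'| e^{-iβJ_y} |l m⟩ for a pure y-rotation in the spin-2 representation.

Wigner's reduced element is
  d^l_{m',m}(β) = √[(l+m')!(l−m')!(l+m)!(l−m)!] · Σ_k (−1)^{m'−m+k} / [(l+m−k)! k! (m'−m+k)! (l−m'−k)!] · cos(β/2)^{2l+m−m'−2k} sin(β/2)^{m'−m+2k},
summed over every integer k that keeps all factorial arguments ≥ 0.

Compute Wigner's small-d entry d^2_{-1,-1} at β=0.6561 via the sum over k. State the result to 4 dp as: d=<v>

d=0.5241

d^2_{-1,-1}(β=0.6561) via Wigner's sum:
With c≡cos(β/2)=0.946672 and s≡sin(β/2)=0.322198, N=[1·6·1·6]^{1/2}=6.000000
Admissible k: 0..1 (factorial args all ≥0)
  k=0: (−1)^0·6.0000/(6)·0.9467^4·0.3222^0 = +0.803154
  k=1: (−1)^1·6.0000/(2)·0.9467^2·0.3222^2 = -0.279104
d^2_{-1,-1}(0.6561) = +0.803154 -0.279104 = +0.524051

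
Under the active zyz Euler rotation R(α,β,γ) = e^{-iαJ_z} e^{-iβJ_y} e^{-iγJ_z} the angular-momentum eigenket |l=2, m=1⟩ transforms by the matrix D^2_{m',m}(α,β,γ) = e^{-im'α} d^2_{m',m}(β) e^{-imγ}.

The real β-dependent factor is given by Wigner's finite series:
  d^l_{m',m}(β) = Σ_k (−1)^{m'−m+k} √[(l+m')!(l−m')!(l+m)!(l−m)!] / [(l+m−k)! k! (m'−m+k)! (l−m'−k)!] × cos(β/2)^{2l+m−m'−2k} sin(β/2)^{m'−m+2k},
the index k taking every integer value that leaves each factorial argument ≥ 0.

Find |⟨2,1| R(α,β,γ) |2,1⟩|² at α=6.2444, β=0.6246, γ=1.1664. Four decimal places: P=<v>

Split into d^2_{1,1}(β=0.6246) × two z-phases.
Half-angle: c=0.951629, s=0.307248. N=√(6·1·6·1)=6.000000
k: max(0,(1)−(1))=0 … min(2+(1),2−(1))=1
  k=0: (−1)^0·6.0000/(6)·0.9516^4·0.3072^0 = +0.820109
  k=1: (−1)^1·6.0000/(2)·0.9516^2·0.3072^2 = -0.256469
d^2_{1,1}(0.6246) = +0.820109 -0.256469 = +0.563639
|D^2_{1,1}|² = |d^2_{1,1}(β)|² = (+0.563639)² = 0.317689 (the z-rotation phases have unit modulus)

P=0.3177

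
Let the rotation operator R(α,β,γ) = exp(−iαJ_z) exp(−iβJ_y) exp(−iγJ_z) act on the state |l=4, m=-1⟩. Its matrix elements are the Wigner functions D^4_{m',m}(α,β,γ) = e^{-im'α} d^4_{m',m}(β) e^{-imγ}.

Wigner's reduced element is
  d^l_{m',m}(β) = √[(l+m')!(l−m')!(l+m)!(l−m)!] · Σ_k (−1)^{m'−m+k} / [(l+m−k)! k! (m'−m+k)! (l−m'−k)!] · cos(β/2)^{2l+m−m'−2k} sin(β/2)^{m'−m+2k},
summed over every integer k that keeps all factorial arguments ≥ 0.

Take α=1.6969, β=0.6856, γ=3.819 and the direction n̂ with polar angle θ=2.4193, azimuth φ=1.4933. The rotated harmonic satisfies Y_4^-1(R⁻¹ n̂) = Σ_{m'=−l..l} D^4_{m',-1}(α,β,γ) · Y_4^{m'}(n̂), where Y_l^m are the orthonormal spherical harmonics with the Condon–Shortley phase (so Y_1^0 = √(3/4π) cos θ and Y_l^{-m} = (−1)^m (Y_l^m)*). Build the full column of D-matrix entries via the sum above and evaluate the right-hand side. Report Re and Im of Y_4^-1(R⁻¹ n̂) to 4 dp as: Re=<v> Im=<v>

Re=-0.1529 Im=-0.1618

Need the full column D^4_{m',-1} for m'=−4..4 at α=1.6969, β=0.6856, γ=3.819.
cos(β/2)=0.941817, sin(β/2)=0.336125
d^4_{-4,-1}: single k=3 term ⇒ +0.210587;  D = -0.079863-0.194856i
d^4_{-3,-1}: k∈[2..3] ⇒ +0.625854 -0.132859 = +0.492995;  D = -0.429031+0.242851i
d^4_{-2,-1}: k∈[1..3] ⇒ +0.937355 -0.596958 +0.050690 = +0.391087;  D = +0.233926+0.313413i
d^4_{-1,-1}: k∈[0..3] ⇒ +0.619060 -1.182753 +0.301296 -0.012792 = -0.275188;  D = -0.198080+0.191031i
d^4_{0,-1}: k∈[0..3] ⇒ -0.988059 +0.755099 -0.096177 +0.002042 = -0.327096;  D = +0.254873+0.205016i
d^4_{1,-1}: k∈[0..3] ⇒ +0.788502 -0.301296 +0.019188 -0.000163 = +0.506231;  D = -0.265163+0.431229i
d^4_{2,-1}: k∈[0..2] ⇒ -0.397972 +0.076035 -0.001937 = -0.323874;  D = -0.295035-0.133599i
d^4_{3,-1}: k∈[0..1] ⇒ +0.132859 -0.010153 = +0.122706;  D = +0.036156-0.117258i
d^4_{4,-1}: single k=0 term ⇒ -0.026823;  D = +0.026422+0.004617i
Y_4^{m'}(θ=2.4193,φ=1.4933) and Σ D·Y over m':
  (-0.0799-0.1949i)·(+0.0805+0.0258i)  (-0.4290+0.2429i)·(+0.0625-0.2641i)  (+0.2339+0.3134i)·(-0.4248-0.0664i)  (-0.1981+0.1910i)·(-0.0171+0.2201i)  (+0.2549+0.2050i)·(-0.2958+0.0000i)  (-0.2652+0.4312i)·(+0.0171+0.2201i)  (-0.2950-0.1336i)·(-0.4248+0.0664i)  (+0.0362-0.1173i)·(-0.0625-0.2641i)  (+0.0264+0.0046i)·(+0.0805-0.0258i)
Y_4^-1(R⁻¹ n̂) = -0.152933-0.161777i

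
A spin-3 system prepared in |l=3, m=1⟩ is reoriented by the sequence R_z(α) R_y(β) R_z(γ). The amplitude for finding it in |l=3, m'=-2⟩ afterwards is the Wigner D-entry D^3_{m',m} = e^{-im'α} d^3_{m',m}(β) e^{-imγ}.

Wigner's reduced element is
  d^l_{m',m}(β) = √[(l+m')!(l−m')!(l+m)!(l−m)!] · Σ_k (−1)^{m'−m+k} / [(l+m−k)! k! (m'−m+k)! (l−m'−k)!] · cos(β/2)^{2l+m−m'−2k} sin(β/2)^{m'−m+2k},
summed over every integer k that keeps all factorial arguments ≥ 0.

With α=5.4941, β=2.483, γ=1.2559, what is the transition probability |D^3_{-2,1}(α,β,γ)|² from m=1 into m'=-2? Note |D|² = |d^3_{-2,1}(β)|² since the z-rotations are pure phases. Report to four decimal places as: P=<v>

First d^3_{-2,1}(β=2.483), then the phase factors e^{-i(-2)α} and e^{-i(1)γ}:
c=cos(2.483/2)=0.323377, s=sin(2.483/2)=0.946270; N=√[1·120·24·2]=75.894664
Admissible k: 3..4 (factorial args all ≥0)
  k=3: (−1)^0·75.8947/(12)·0.3234^3·0.9463^3 = +0.181219
  k=4: (−1)^1·75.8947/(24)·0.3234^1·0.9463^5 = -0.775863
d^3_{-2,1}(2.483) = +0.181219 -0.775863 = -0.594644
|D^3_{-2,1}|² = |d^3_{-2,1}(β)|² = (-0.594644)² = 0.353602 (the z-rotation phases have unit modulus)

P=0.3536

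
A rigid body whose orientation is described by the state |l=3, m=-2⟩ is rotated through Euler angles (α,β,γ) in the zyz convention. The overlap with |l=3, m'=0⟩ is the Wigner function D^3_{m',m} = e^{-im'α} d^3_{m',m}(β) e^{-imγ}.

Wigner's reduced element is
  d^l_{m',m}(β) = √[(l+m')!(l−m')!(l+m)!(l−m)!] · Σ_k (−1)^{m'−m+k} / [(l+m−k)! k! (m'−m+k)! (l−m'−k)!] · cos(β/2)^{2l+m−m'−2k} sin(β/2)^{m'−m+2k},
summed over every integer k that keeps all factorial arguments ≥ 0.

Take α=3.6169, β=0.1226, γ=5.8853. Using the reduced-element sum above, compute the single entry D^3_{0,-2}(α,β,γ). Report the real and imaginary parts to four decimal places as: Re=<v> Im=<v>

Re=0.0142 Im=-0.0145

Split into d^3_{0,-2}(β=0.1226) × two z-phases.
c=cos(0.1226/2)=0.998122, s=sin(0.1226/2)=0.061262; N=√[6·6·1·120]=65.726707
k∈{0,1} keeps every argument non-negative
  k=0: (−1)^2·65.7267/(12)·0.9981^4·0.0613^2 = +0.020402
  k=1: (−1)^3·65.7267/(12)·0.9981^2·0.0613^4 = -0.000077
d^3_{0,-2}(0.1226) = +0.020402 -0.000077 = +0.020325
D = (+1.000000+0.000000i)·(+0.020325)·(+0.699734-0.714403i) = +0.014222-0.014520i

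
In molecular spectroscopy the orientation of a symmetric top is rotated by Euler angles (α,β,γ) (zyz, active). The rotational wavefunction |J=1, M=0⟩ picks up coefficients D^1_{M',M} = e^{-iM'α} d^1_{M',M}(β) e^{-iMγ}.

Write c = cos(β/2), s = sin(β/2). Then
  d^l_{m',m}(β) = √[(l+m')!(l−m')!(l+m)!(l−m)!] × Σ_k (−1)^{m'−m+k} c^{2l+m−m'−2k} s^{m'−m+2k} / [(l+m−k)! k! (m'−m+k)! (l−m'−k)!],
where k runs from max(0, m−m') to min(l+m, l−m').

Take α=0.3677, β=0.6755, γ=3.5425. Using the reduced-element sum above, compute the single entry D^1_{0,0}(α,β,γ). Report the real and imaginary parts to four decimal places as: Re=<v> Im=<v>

D^1_{0,0}(0.3677,0.6755,3.5425) = e^{-i·0·0.3677}·d^1_{0,0}(0.6755)·e^{-i·0·3.5425}. Compute d first:
With c≡cos(β/2)=0.943503 and s≡sin(β/2)=0.331365, N=[1·1·1·1]^{1/2}=1.000000
Admissible k: 0..1 (factorial args all ≥0)
  k=0: (−1)^0·1.0000/(1)·0.9435^2·0.3314^0 = +0.890197
  k=1: (−1)^1·1.0000/(1)·0.9435^0·0.3314^2 = -0.109803
d^1_{0,0}(0.6755) = +0.890197 -0.109803 = +0.780394
Attach z-rotation phases: D = e^{-i(0)(0.3677)}·(+0.780394)·e^{-i(0)(3.5425)} = +0.780394+0.000000i

Re=0.7804 Im=0.0000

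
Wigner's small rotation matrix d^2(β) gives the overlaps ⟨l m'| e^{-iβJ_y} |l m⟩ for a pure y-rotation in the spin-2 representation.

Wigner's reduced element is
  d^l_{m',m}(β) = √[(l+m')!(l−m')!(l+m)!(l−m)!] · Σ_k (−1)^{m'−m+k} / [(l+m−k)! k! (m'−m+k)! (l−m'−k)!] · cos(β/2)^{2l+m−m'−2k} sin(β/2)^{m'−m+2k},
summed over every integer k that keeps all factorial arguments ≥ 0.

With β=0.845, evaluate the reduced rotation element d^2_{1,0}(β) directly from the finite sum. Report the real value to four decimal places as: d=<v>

d^2_{1,0}(β=0.845) via Wigner's sum:
c=cos(0.845/2)=0.912067, s=sin(0.845/2)=0.410042; N=√[6·1·2·2]=4.898979
k∈{0,1} keeps every argument non-negative
  k=0: (−1)^1·4.8990/(2)·0.9121^3·0.4100^1 = -0.762050
  k=1: (−1)^2·4.8990/(2)·0.9121^1·0.4100^3 = +0.154023
d^2_{1,0}(0.845) = -0.762050 +0.154023 = -0.608027

d=-0.6080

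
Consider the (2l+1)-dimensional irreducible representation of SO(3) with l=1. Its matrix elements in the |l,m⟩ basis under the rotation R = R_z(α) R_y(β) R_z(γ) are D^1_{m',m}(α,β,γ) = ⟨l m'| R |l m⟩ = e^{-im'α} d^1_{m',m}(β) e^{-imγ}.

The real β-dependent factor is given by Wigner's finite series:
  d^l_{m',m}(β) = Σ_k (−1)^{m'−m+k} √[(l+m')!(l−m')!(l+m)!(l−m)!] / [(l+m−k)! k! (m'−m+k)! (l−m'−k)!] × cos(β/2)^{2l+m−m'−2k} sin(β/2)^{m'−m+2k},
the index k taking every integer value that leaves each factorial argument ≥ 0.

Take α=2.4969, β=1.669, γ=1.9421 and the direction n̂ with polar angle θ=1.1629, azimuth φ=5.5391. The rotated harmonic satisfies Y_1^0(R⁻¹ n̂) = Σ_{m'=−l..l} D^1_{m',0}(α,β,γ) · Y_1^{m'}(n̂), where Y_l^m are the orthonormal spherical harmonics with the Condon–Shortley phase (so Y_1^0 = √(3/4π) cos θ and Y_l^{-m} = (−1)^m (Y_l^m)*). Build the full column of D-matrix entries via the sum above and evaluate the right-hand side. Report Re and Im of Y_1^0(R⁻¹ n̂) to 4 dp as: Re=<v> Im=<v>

Re=-0.4632 Im=0.0000

Need the full column D^1_{m',0} for m'=−1..1 at α=2.4969, β=1.669, γ=1.9421.
cos(β/2)=0.671548, sin(β/2)=0.740961
d^1_{-1,0}: single k=1 term ⇒ +0.703700;  D = -0.562456+0.422890i
d^1_{0,0}: k∈[0..1] ⇒ +0.450977 -0.549023 = -0.098046;  D = -0.098046+0.000000i
d^1_{1,0}: single k=0 term ⇒ -0.703700;  D = +0.562456+0.422890i
Y_1^{m'}(θ=1.1629,φ=5.5391) and Σ D·Y over m':
  (-0.5625+0.4229i)·(+0.2333+0.2148i)  (-0.0980+0.0000i)·(+0.1938+0.0000i)  (+0.5625+0.4229i)·(-0.2333+0.2148i)
Y_1^0(R⁻¹ n̂) = -0.463155+0.000000i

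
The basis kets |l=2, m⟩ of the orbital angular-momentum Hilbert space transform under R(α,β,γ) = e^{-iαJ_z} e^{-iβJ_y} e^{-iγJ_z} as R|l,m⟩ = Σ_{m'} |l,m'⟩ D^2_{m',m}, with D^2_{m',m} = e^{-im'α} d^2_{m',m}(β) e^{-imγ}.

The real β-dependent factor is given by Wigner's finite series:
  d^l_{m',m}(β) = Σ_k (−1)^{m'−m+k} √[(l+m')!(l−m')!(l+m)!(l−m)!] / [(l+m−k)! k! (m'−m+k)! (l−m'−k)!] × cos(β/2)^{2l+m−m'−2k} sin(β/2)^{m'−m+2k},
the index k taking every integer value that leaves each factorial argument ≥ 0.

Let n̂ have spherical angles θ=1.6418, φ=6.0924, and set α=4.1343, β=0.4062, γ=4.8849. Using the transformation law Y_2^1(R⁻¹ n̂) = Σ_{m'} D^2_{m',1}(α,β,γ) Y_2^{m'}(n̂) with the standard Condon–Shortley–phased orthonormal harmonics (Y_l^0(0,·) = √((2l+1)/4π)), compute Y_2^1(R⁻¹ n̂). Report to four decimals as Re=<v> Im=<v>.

Re=-0.1595 Im=-0.0256

Need the full column D^2_{m',1} for m'=−2..2 at α=4.1343, β=0.4062, γ=4.8849.
cos(β/2)=0.979446, sin(β/2)=0.201707
d^2_{-2,1}: single k=3 term ⇒ +0.016076;  D = -0.015607-0.003854i
d^2_{-1,1}: k∈[2..3] ⇒ +0.117091 -0.001655 = +0.115435;  D = +0.084416-0.078736i
d^2_{0,1}: k∈[1..2] ⇒ +0.464234 -0.019689 = +0.444546;  D = +0.076309+0.437947i
d^2_{1,1}: k∈[0..1] ⇒ +0.920284 -0.117091 = +0.803194;  D = -0.738034-0.316900i
d^2_{2,1}: single k=0 term ⇒ -0.379046;  D = -0.315569+0.209981i
Y_2^{m'}(θ=1.6418,φ=6.0924) and Σ D·Y over m':
  (-0.0156-0.0039i)·(+0.3567+0.1431i)  (+0.0844-0.0787i)·(-0.0537-0.0104i)  (+0.0763+0.4379i)·(-0.3106+0.0000i)  (-0.7380-0.3169i)·(+0.0537-0.0104i)  (-0.3156+0.2100i)·(+0.3567-0.1431i)
Y_2^1(R⁻¹ n̂) = -0.159476-0.025595i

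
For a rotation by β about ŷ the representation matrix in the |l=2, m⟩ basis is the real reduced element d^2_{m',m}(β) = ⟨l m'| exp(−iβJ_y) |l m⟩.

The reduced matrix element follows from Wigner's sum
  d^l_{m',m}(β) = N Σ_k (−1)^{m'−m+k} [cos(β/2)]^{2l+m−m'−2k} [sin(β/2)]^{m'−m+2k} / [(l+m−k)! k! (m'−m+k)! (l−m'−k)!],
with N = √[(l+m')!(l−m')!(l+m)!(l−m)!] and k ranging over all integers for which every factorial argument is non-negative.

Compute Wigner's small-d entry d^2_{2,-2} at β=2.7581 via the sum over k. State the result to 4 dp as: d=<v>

d^2_{2,-2}(β=2.7581) via Wigner's sum:
With c≡cos(β/2)=0.190574 and s≡sin(β/2)=0.981673, N=[24·1·1·24]^{1/2}=24.000000
k: max(0,(-2)−(2))=0 … min(2+(-2),2−(2))=0
  k=0: (−1)^4·24.0000/(24)·0.1906^0·0.9817^4 = +0.928682
d^2_{2,-2}(2.7581) = +0.928682

d=0.9287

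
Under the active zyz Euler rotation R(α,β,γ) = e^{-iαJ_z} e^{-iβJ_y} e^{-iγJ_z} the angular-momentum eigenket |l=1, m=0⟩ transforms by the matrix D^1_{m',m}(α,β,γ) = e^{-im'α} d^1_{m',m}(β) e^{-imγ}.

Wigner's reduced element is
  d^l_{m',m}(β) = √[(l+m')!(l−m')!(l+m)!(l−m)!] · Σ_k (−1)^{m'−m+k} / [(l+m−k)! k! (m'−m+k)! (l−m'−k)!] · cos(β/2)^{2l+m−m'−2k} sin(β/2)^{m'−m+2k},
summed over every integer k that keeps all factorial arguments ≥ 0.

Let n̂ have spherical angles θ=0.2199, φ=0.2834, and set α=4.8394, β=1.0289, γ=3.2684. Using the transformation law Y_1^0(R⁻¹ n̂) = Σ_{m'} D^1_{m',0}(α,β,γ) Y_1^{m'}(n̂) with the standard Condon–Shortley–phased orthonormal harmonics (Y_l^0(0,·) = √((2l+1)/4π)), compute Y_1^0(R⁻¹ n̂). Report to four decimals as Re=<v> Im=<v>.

Re=0.2317 Im=0.0000

Need the full column D^1_{m',0} for m'=−1..1 at α=4.8394, β=1.0289, γ=3.2684.
cos(β/2)=0.870563, sin(β/2)=0.492056
d^1_{-1,0}: single k=1 term ⇒ +0.605801;  D = +0.076737-0.600921i
d^1_{0,0}: k∈[0..1] ⇒ +0.757881 -0.242119 = +0.515762;  D = +0.515762+0.000000i
d^1_{1,0}: single k=0 term ⇒ -0.605801;  D = -0.076737-0.600921i
Y_1^{m'}(θ=0.2199,φ=0.2834) and Σ D·Y over m':
  (+0.0767-0.6009i)·(+0.0724-0.0211i)  (+0.5158+0.0000i)·(+0.4768+0.0000i)  (-0.0767-0.6009i)·(-0.0724-0.0211i)
Y_1^0(R⁻¹ n̂) = +0.231712+0.000000i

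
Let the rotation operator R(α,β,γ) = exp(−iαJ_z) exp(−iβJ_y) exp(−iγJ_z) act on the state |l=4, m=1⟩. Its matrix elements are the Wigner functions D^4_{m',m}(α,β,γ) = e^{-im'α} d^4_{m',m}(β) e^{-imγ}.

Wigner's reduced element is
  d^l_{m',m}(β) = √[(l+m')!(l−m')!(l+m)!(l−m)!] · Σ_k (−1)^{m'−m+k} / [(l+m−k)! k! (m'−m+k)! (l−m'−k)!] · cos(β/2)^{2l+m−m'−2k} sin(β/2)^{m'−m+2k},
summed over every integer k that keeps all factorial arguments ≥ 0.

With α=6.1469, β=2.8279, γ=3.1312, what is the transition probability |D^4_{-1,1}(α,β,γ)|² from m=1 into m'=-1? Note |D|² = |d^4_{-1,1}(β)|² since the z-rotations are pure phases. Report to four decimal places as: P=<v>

First d^4_{-1,1}(β=2.8279), then the phase factors e^{-i(-1)α} and e^{-i(1)γ}:
With c≡cos(β/2)=0.156204 and s≡sin(β/2)=0.987725, N=[6·120·120·6]^{1/2}=720.000000
The bounds max(0,m−m')=2 and min(l+m,l−m')=5 give 4 terms
  k=2: (−1)^0·720.0000/(72)·0.1562^6·0.9877^2 = +0.000142
  k=3: (−1)^1·720.0000/(24)·0.1562^4·0.9877^4 = -0.016999
  k=4: (−1)^2·720.0000/(48)·0.1562^2·0.9877^6 = +0.339853
  k=5: (−1)^3·720.0000/(720)·0.1562^0·0.9877^8 = -0.905916
d^4_{-1,1}(2.8279) = +0.000142 -0.016999 +0.339853 -0.905916 = -0.582920
|D^4_{-1,1}|² = |d^4_{-1,1}(β)|² = (-0.582920)² = 0.339796 (the z-rotation phases have unit modulus)

P=0.3398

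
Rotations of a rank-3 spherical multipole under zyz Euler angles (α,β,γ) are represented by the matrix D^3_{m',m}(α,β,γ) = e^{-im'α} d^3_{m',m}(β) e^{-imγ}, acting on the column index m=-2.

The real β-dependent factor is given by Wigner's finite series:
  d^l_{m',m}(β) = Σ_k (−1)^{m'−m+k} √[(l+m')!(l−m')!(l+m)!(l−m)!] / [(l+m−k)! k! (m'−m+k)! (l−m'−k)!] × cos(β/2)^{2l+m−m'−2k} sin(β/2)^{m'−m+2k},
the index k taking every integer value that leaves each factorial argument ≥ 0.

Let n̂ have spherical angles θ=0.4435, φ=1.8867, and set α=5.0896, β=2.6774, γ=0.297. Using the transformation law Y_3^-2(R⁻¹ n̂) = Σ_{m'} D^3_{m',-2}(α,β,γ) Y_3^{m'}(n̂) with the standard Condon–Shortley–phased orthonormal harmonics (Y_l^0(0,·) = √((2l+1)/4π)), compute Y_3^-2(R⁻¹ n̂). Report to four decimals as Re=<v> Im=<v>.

Need the full column D^3_{m',-2} for m'=−3..3 at α=5.0896, β=2.6774, γ=0.297.
cos(β/2)=0.230018, sin(β/2)=0.973186
d^3_{-3,-2}: single k=1 term ⇒ +0.001535;  D = -0.001517-0.000237i
d^3_{-2,-2}: k∈[0..1] ⇒ +0.000148 -0.013256 = -0.013108;  D = +0.002891+0.012785i
d^3_{-1,-2}: k∈[0..1] ⇒ -0.001982 +0.070942 = +0.068961;  D = +0.056932-0.038914i
d^3_{0,-2}: k∈[0..1] ⇒ +0.014521 -0.259937 = -0.245416;  D = -0.203379-0.137355i
d^3_{1,-2}: k∈[0..1] ⇒ -0.070942 +0.634954 = +0.564012;  D = -0.121316+0.550810i
d^3_{2,-2}: k∈[0..1] ⇒ +0.237289 -0.849525 = -0.612235;  D = +0.604374-0.097795i
d^3_{3,-2}: single k=0 term ⇒ -0.491833;  D = +0.251870+0.422447i
Y_3^{m'}(θ=0.4435,φ=1.8867) and Σ D·Y over m':
  (-0.0015-0.0002i)·(+0.0268+0.0192i)  (+0.0029+0.0128i)·(-0.1372+0.1004i)  (+0.0569-0.0389i)·(-0.1327-0.4059i)  (-0.2034-0.1374i)·(+0.3638+0.0000i)  (-0.1213+0.5508i)·(+0.1327-0.4059i)  (+0.6044-0.0978i)·(-0.1372-0.1004i)  (+0.2519+0.4224i)·(-0.0268+0.0192i)
Y_3^-2(R⁻¹ n̂) = +0.000841-0.000820i

Re=0.0008 Im=-0.0008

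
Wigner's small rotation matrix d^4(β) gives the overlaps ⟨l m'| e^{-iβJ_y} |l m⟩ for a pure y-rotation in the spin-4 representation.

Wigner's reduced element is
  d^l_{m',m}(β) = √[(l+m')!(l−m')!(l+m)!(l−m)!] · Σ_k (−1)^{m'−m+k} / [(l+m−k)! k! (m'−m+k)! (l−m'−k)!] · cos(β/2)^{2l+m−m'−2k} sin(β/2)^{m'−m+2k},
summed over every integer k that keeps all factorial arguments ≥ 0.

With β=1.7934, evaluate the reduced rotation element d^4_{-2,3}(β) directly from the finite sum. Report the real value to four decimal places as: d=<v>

d^4_{-2,3}(β=1.7934) via Wigner's sum:
With c≡cos(β/2)=0.624192 and s≡sin(β/2)=0.781271, N=[2·720·5040·1]^{1/2}=2693.993318
k: max(0,(3)−(-2))=5 … min(4+(3),4−(-2))=6
  k=5: (−1)^0·2693.9933/(240)·0.6242^3·0.7813^5 = +0.794600
  k=6: (−1)^1·2693.9933/(720)·0.6242^1·0.7813^7 = -0.414949
d^4_{-2,3}(1.7934) = +0.794600 -0.414949 = +0.379650

d=0.3797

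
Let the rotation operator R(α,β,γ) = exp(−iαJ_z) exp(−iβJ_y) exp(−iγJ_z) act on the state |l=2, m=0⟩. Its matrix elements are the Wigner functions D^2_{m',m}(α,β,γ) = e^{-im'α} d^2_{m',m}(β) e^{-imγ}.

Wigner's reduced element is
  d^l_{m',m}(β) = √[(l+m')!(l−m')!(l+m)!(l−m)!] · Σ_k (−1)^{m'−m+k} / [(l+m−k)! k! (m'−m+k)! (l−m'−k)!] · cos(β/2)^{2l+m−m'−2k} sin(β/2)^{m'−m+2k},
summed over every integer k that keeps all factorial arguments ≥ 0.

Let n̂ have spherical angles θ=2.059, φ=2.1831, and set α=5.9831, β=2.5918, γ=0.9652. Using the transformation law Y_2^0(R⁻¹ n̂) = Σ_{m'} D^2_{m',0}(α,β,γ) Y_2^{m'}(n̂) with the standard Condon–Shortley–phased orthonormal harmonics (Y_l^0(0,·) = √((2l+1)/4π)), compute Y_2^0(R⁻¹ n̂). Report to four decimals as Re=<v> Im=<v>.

Re=-0.3142 Im=0.0000

Need the full column D^2_{m',0} for m'=−2..2 at α=5.9831, β=2.5918, γ=0.9652.
cos(β/2)=0.271447, sin(β/2)=0.962453
d^2_{-2,0}: single k=2 term ⇒ +0.167188;  D = +0.137970-0.094425i
d^2_{-1,0}: k∈[1..2] ⇒ +0.047153 -0.592789 = -0.545636;  D = -0.521252+0.161291i
d^2_{0,0}: k∈[0..2] ⇒ +0.005429 -0.273017 +0.858062 = +0.590474;  D = +0.590474+0.000000i
d^2_{1,0}: k∈[0..1] ⇒ -0.047153 +0.592789 = +0.545636;  D = +0.521252+0.161291i
d^2_{2,0}: single k=0 term ⇒ +0.167188;  D = +0.137970+0.094425i
Y_2^{m'}(θ=2.059,φ=2.1831) and Σ D·Y over m':
  (+0.1380-0.0944i)·(-0.1022+0.2834i)  (-0.5213+0.1613i)·(+0.1839+0.2619i)  (+0.5905+0.0000i)·(-0.1072+0.0000i)  (+0.5213+0.1613i)·(-0.1839+0.2619i)  (+0.1380+0.0944i)·(-0.1022-0.2834i)
Y_2^0(R⁻¹ n̂) = -0.314238+0.000000i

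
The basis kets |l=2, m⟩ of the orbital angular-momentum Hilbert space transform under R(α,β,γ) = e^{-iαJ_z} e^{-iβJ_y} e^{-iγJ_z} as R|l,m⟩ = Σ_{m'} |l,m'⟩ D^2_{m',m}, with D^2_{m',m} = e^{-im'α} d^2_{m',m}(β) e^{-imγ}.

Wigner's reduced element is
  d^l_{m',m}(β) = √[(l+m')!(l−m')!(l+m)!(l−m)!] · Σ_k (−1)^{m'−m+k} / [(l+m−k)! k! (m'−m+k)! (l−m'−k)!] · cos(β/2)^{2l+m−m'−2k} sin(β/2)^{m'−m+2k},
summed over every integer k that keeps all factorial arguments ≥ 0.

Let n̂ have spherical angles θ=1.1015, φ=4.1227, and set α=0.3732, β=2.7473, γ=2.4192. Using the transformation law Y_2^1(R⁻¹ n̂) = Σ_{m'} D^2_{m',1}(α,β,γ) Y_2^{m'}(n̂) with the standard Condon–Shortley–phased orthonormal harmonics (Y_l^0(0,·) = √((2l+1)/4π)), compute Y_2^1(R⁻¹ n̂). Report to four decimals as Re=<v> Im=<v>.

Need the full column D^2_{m',1} for m'=−2..2 at α=0.3732, β=2.7473, γ=2.4192.
cos(β/2)=0.195872, sin(β/2)=0.980630
d^2_{-2,1}: single k=3 term ⇒ +0.369417;  D = -0.037617-0.367497i
d^2_{-1,1}: k∈[2..3] ⇒ +0.110681 -0.924740 = -0.814059;  D = +0.372448+0.723861i
d^2_{0,1}: k∈[1..2] ⇒ +0.018051 -0.452441 = -0.434391;  D = +0.325891+0.287211i
d^2_{1,1}: k∈[0..1] ⇒ +0.001472 -0.110681 = -0.109209;  D = +0.102619+0.037365i
d^2_{2,1}: single k=0 term ⇒ -0.014738;  D = +0.014734-0.000354i
Y_2^{m'}(θ=1.1015,φ=4.1227) and Σ D·Y over m':
  (-0.0376-0.3675i)·(-0.1172-0.2840i)  (+0.3724+0.7239i)·(-0.1733+0.2590i)  (+0.3259+0.2872i)·(-0.1219+0.0000i)  (+0.1026+0.0374i)·(+0.1733+0.2590i)  (+0.0147-0.0004i)·(-0.1172+0.2840i)
Y_2^1(R⁻¹ n̂) = -0.385219+0.027062i

Re=-0.3852 Im=0.0271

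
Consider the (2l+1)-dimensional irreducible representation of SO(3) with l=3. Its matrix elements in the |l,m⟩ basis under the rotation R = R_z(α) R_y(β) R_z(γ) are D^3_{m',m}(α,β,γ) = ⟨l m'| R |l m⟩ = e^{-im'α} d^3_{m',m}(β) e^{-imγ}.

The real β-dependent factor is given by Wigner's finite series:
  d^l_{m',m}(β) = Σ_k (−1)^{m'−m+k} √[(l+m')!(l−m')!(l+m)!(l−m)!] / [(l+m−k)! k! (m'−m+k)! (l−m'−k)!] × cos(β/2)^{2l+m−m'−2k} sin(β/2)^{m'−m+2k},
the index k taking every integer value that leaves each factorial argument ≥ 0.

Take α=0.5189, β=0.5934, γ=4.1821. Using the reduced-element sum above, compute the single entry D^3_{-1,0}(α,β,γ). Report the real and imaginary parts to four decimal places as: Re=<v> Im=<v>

Split into d^3_{-1,0}(β=0.5934) × two z-phases.
c=cos(0.5934/2)=0.956307, s=sin(0.5934/2)=0.292366; N=√[2·24·6·6]=41.569219
The bounds max(0,m−m')=1 and min(l+m,l−m')=3 give 3 terms
  k=1: (−1)^0·41.5692/(12)·0.9563^5·0.2924^1 = +0.810034
  k=2: (−1)^1·41.5692/(4)·0.9563^3·0.2924^3 = -0.227135
  k=3: (−1)^2·41.5692/(12)·0.9563^1·0.2924^5 = +0.007077
d^3_{-1,0}(0.5934) = +0.810034 -0.227135 +0.007077 = +0.589975
Phases: e^{-i·(-1)·0.5189}=+0.868365+0.495925i, e^{-i·(0)·4.1821}=+1.000000+0.000000i ⇒ D=+0.512314+0.292584i

Re=0.5123 Im=0.2926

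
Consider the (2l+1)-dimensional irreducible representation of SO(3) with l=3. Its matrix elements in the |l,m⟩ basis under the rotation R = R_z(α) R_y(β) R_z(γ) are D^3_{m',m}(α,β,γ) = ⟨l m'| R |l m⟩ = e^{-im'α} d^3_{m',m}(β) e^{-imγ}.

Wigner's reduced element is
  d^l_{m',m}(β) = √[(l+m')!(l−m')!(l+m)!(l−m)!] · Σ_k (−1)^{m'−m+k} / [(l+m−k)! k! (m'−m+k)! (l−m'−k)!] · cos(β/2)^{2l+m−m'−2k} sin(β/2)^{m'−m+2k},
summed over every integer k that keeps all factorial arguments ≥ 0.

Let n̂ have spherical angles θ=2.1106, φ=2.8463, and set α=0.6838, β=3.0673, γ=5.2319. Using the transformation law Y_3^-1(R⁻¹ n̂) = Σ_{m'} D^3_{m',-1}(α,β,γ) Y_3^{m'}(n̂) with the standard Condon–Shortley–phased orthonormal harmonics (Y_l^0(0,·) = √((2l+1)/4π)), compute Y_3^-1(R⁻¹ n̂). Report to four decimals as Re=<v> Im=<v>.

Need the full column D^3_{m',-1} for m'=−3..3 at α=0.6838, β=3.0673, γ=5.2319.
cos(β/2)=0.037138, sin(β/2)=0.999310
d^3_{-3,-1}: single k=2 term ⇒ +0.000007;  D = +0.000004+0.000006i
d^3_{-2,-1}: k∈[1..2] ⇒ +0.000000 -0.000323 = -0.000323;  D = -0.000307-0.000100i
d^3_{-1,-1}: k∈[0..2] ⇒ +0.000000 -0.000015 +0.008252 = +0.008237;  D = +0.007687-0.002959i
d^3_{0,-1}: k∈[0..2] ⇒ -0.000000 +0.000531 -0.128206 = -0.127675;  D = -0.063385+0.110830i
d^3_{1,-1}: k∈[0..2] ⇒ +0.000011 -0.011003 +0.995868 = +0.984876;  D = -0.161077-0.971615i
d^3_{2,-1}: k∈[0..1] ⇒ -0.000323 +0.117035 = +0.116712;  D = -0.087536-0.077196i
d^3_{3,-1}: single k=0 term ⇒ +0.005327;  D = -0.005323-0.000207i
Y_3^{m'}(θ=2.1106,φ=2.8463) and Σ D·Y over m':
  (+0.0000+0.0000i)·(-0.1666-0.2040i)  (-0.0003-0.0001i)·(-0.3210-0.2152i)  (+0.0077-0.0030i)·(-0.0851-0.0259i)  (-0.0634+0.1108i)·(+0.3221+0.0000i)  (-0.1611-0.9716i)·(+0.0851-0.0259i)  (-0.0875-0.0772i)·(-0.3210+0.2152i)  (-0.0053-0.0002i)·(+0.1666-0.2040i)
Y_3^-1(R⁻¹ n̂) = -0.016133-0.035666i

Re=-0.0161 Im=-0.0357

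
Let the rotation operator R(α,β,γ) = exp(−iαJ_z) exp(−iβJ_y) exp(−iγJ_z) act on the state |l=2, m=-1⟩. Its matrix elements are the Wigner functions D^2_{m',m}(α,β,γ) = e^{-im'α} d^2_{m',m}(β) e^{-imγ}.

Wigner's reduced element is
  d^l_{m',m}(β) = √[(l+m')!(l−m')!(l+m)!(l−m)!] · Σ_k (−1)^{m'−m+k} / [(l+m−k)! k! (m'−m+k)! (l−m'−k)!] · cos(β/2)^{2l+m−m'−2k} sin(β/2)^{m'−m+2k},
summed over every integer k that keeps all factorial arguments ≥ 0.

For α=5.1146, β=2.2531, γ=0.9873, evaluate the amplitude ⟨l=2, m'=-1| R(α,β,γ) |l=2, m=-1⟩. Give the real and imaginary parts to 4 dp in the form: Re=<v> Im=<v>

Re=-0.4108 Im=0.0753

D^2_{-1,-1}(5.1146,2.2531,0.9873) = e^{-i·-1·5.1146}·d^2_{-1,-1}(2.2531)·e^{-i·-1·0.9873}. Compute d first:
Half-angle: c=0.429777, s=0.902935. N=√(1·6·1·6)=6.000000
k: max(0,(-1)−(-1))=0 … min(2+(-1),2−(-1))=1
  k=0: (−1)^0·6.0000/(6)·0.4298^4·0.9029^0 = +0.034117
  k=1: (−1)^1·6.0000/(2)·0.4298^2·0.9029^2 = -0.451774
d^2_{-1,-1}(2.2531) = +0.034117 -0.451774 = -0.417657
Phases: e^{-i·(-1)·5.1146}=+0.391454-0.920198i, e^{-i·(-1)·0.9873}=+0.550945+0.834541i ⇒ D=-0.410813+0.075301i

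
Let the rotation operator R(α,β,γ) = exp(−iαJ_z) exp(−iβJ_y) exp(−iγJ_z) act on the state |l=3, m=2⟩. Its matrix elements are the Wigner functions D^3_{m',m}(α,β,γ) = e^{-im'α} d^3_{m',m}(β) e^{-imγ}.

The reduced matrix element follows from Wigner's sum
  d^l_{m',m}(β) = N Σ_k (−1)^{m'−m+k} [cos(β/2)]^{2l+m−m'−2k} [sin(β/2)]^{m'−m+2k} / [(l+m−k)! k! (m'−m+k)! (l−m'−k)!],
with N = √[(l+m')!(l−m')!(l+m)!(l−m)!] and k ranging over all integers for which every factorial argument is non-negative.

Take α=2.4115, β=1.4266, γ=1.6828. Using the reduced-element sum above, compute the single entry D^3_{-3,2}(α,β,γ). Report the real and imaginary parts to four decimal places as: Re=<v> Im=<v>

Split into d^3_{-3,2}(β=1.4266) × two z-phases.
With c≡cos(β/2)=0.756207 and s≡sin(β/2)=0.654333, N=[1·720·120·1]^{1/2}=293.938769
The bounds max(0,m−m')=5 and min(l+m,l−m')=5 give 1 term
  k=5: (−1)^0·293.9388/(120)·0.7562^1·0.6543^5 = +0.222182
d^3_{-3,2}(1.4266) = +0.222182
D = (+0.580613+0.814180i)·(+0.222182)·(-0.975015+0.222139i) = -0.165963-0.147720i

Re=-0.1660 Im=-0.1477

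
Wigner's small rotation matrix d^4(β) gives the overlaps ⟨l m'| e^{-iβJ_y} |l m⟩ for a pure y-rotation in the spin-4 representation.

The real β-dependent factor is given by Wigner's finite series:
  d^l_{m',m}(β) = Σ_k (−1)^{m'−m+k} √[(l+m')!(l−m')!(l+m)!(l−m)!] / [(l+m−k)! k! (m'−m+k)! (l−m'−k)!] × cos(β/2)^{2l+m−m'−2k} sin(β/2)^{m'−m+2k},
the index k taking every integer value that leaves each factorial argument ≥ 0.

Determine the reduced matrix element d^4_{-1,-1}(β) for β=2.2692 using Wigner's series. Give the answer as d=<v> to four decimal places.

d=-0.4136

d^4_{-1,-1}(β=2.2692) via Wigner's sum:
Half-angle: c=0.422495, s=0.906365. N=√(6·120·6·120)=720.000000
k∈{0,1,2,3} keeps every argument non-negative
  k=0: (−1)^0·720.0000/(720)·0.4225^8·0.9064^0 = +0.001015
  k=1: (−1)^1·720.0000/(48)·0.4225^6·0.9064^2 = -0.070085
  k=2: (−1)^2·720.0000/(24)·0.4225^4·0.9064^4 = +0.645090
  k=3: (−1)^3·720.0000/(72)·0.4225^2·0.9064^6 = -0.989607
d^4_{-1,-1}(2.2692) = +0.001015 -0.070085 +0.645090 -0.989607 = -0.413586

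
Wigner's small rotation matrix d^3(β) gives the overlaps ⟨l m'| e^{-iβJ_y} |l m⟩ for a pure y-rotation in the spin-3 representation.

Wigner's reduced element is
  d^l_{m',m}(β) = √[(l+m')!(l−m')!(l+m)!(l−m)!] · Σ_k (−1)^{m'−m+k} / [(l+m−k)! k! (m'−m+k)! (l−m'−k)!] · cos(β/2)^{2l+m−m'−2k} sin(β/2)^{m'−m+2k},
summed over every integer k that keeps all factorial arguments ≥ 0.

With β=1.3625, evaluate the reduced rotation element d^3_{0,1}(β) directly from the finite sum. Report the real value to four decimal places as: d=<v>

d^3_{0,1}(β=1.3625) via Wigner's sum:
Half-angle: c=0.776786, s=0.629764. N=√(6·6·24·2)=41.569219
k∈{1,2,3} keeps every argument non-negative
  k=1: (−1)^0·41.5692/(12)·0.7768^5·0.6298^1 = +0.616987
  k=2: (−1)^1·41.5692/(4)·0.7768^3·0.6298^3 = -1.216608
  k=3: (−1)^2·41.5692/(12)·0.7768^1·0.6298^5 = +0.266553
d^3_{0,1}(1.3625) = +0.616987 -1.216608 +0.266553 = -0.333069

d=-0.3331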